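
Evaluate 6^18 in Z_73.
By repeated squaring mod 73: 6^{1}≡6, 6^{2}≡36, 6^{4}≡55, 6^{8}≡32, 6^{16}≡2. Then 6^{18} = 6^{16+2} ≡ 2 × 36 ≡ 72 mod 73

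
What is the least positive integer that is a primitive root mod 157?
g = 5. Powers: [5, 25, 125, 154, 142, 82, 96, 9, 45, 68, ...] generates all 156 non-zero residues.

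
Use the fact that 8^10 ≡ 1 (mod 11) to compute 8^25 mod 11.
By Fermat: 8^{10} ≡ 1 (mod 11). 25 = 2×10 + 5. So 8^{25} ≡ 8^{5} ≡ 10 (mod 11)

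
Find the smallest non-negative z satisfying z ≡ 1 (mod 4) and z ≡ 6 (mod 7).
M = 4 × 7 = 28. M₁ = 7, y₁ ≡ 3 (mod 4). M₂ = 4, y₂ ≡ 2 (mod 7). z = 1×7×3 + 6×4×2 ≡ 13 (mod 28)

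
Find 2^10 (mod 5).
Using Fermat: 2^{4} ≡ 1 (mod 5). 10 ≡ 2 (mod 4). So 2^{10} ≡ 2^{2} ≡ 4 (mod 5)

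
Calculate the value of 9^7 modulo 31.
By repeated squaring mod 31: 9^{1}≡9, 9^{2}≡19, 9^{4}≡20. Then 9^{7} = 9^{4+2+1} ≡ 20 × 19 × 9 ≡ 10 mod 31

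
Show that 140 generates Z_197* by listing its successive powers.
140^1, 140^2, ..., 140^{196} mod 197: [140, 97, 184, 150, 118, 169, 20, 42, 167, 134, 45, 193, 31, 6, 52, 188, 119, 112, 117, 29, 120, 55, 17, 16, 73, 173, 186, 36, 115, 143, 123, 81, 111, 174, 129, 133, 102, 96, 44, 53, 131, 19, 99, 70, 147, 92, 75, 59, 183, 10, 21, 182, 67, 121, 195, 114, 3, 26, 94, 158, 56, 157, 113, 60, 126, 107, 8, 135, 185, 93, 18, 156, 170, 160, 139, 154, 87, 163, 165, 51, 48, 22, 125, 164, 108, 148, 35, 172, 46, 136, 128, 190, 5, 109, 91, 132, 159, 196, 57, 100, 13, 47, 79, 28, 177, 155, 30, 63, 152, 4, 166, 191, 145, 9, 78, 85, 80, 168, 77, 142, 180, 181, 124, 24, 11, 161, 82, 54, 74, 116, 86, 23, 68, 64, 95, 101, 153, 144, 66, 178, 98, 127, 50, 105, 122, 138, 14, 187, 176, 15, 130, 76, 2, 83, 194, 171, 103, 39, 141, 40, 84, 137, 71, 90, 189, 62, 12, 104, 179, 41, 27, 37, 58, 43, 110, 34, 32, 146, 149, 175, 72, 33, 89, 49, 162, 25, 151, 61, 69, 7, 192, 88, 106, 65, 38, 1]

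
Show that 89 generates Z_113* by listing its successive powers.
89^1, 89^2, ..., 89^{112} mod 113: [89, 11, 75, 8, 34, 88, 35, 64, 46, 26, 54, 60, 29, 95, 93, 28, 6, 82, 66, 111, 48, 91, 76, 97, 45, 50, 43, 98, 21, 61, 5, 106, 55, 36, 40, 57, 101, 62, 94, 4, 17, 44, 74, 32, 23, 13, 27, 30, 71, 104, 103, 14, 3, 41, 33, 112, 24, 102, 38, 105, 79, 25, 78, 49, 67, 87, 59, 53, 84, 18, 20, 85, 107, 31, 47, 2, 65, 22, 37, 16, 68, 63, 70, 15, 92, 52, 108, 7, 58, 77, 73, 56, 12, 51, 19, 109, 96, 69, 39, 81, 90, 100, 86, 83, 42, 9, 10, 99, 110, 72, 80, 1]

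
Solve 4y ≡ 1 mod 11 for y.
Since 11 is prime, by Fermat 4^(-1) ≡ 4^{9} ≡ 3 mod 11. Verify: 4 × 3 = 12 ≡ 1 mod 11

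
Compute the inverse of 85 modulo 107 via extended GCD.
Extended GCD: 85(34) + 107(-27) = 1. So 85^(-1) ≡ 34 (mod 107). Verify: 85 × 34 = 2890 ≡ 1 (mod 107)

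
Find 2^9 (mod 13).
By repeated squaring (mod 13): 2^{1}≡2, 2^{2}≡4, 2^{4}≡3, 2^{8}≡9. Then 2^{9} = 2^{8+1} ≡ 9 × 2 ≡ 5 (mod 13)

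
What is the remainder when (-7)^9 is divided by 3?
Using Fermat: (-7)^{2} ≡ 1 (mod 3). 9 ≡ 1 (mod 2). So (-7)^{9} ≡ (-7)^{1} ≡ 2 (mod 3)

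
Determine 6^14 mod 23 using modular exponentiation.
By repeated squaring (mod 23): 6^{1}≡6, 6^{2}≡13, 6^{4}≡8, 6^{8}≡18. Then 6^{14} = 6^{8+4+2} ≡ 18 × 8 × 13 ≡ 9 (mod 23)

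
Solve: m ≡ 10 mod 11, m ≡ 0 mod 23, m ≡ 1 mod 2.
M = 11 × 23 × 2 = 506. M₁ = 46, y₁ ≡ 6 mod 11. M₂ = 22, y₂ ≡ 22 mod 23. M₃ = 253, y₃ ≡ 1 mod 2. m = 10×46×6 + 0×22×22 + 1×253×1 ≡ 483 mod 506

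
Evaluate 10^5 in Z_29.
By repeated squaring mod 29: 10^{1}≡10, 10^{2}≡13, 10^{4}≡24. Then 10^{5} = 10^{4+1} ≡ 24 × 10 ≡ 8 mod 29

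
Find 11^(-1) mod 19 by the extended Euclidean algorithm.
Extended GCD: 11(7) + 19(-4) = 1. So 11^(-1) ≡ 7 mod 19. Verify: 11 × 7 = 77 ≡ 1 mod 19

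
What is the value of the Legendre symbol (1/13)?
(1/13) = 1^{6} mod 13 = 1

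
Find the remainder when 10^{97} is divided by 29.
By Fermat: 10^{28} ≡ 1 (mod 29). 97 = 3×28 + 13. So 10^{97} ≡ 10^{13} ≡ 26 (mod 29)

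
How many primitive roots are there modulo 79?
A prime p has φ(p-1) primitive roots; here φ(78) = 24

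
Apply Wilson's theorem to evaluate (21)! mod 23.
(22)! = (21)! × (22) ≡ -1 mod 23. So (21)! ≡ -1 × (22)^(-1) ≡ (-1)×(-1) = 1 mod 23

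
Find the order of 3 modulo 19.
Powers of 3 mod 19: 3^1≡3, 3^2≡9, 3^3≡8, 3^4≡5, 3^5≡15, 3^6≡7, 3^7≡2, 3^8≡6, 3^9≡18, 3^10≡16, 3^11≡10, 3^12≡11, 3^13≡14, 3^14≡4, 3^15≡12, 3^16≡17, 3^17≡13, 3^18≡1. So the order of 3 is 18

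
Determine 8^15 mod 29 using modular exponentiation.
By repeated squaring (mod 29): 8^{1}≡8, 8^{2}≡6, 8^{4}≡7, 8^{8}≡20. Then 8^{15} = 8^{8+4+2+1} ≡ 20 × 7 × 6 × 8 ≡ 21 (mod 29)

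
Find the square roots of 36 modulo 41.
The square roots of 36 mod 41 are 6 and 35. Verify: 6² = 36 ≡ 36 mod 41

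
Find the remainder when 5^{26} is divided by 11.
By Fermat: 5^{10} ≡ 1 (mod 11). 26 = 2×10 + 6. So 5^{26} ≡ 5^{6} ≡ 5 (mod 11)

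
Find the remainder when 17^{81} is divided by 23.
By Fermat: 17^{22} ≡ 1 (mod 23). 81 = 3×22 + 15. So 17^{81} ≡ 17^{15} ≡ 15 (mod 23)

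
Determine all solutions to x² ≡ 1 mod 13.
The square roots of 1 mod 13 are 1 and 12. Verify: 1² = 1 ≡ 1 mod 13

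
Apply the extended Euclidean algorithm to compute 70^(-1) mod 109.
Extended GCD: 70(-14) + 109(9) = 1. So 70^(-1) ≡ -14 ≡ 95 (mod 109). Verify: 70 × 95 = 6650 ≡ 1 (mod 109)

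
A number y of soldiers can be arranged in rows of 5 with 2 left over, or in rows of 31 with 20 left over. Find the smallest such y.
M = 5 × 31 = 155. M₁ = 31, y₁ ≡ 1 mod 5. M₂ = 5, y₂ ≡ 25 mod 31. y = 2×31×1 + 20×5×25 ≡ 82 mod 155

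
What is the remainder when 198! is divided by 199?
By Wilson's theorem, (198)! ≡ -1 ≡ 198 mod 199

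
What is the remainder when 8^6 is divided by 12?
By repeated squaring (mod 12): 8^{1}≡8, 8^{2}≡4, 8^{4}≡4. Then 8^{6} = 8^{4+2} ≡ 4 × 4 ≡ 4 (mod 12)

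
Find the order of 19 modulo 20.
Powers of 19 mod 20: 19^1≡19, 19^2≡1. So the order of 19 is 2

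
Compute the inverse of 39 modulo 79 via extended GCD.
Extended GCD: 39(-2) + 79(1) = 1. So 39^(-1) ≡ -2 ≡ 77 mod 79. Verify: 39 × 77 = 3003 ≡ 1 mod 79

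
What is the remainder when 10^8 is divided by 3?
Using Fermat: 10^{2} ≡ 1 mod 3. 8 ≡ 0 mod 2. So 10^{8} ≡ 10^{0} ≡ 1 mod 3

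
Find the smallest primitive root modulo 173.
g = 2. Powers: [2, 4, 8, 16, 32, 64, 128, 83, 166, 159, ...] generates all 172 non-zero residues.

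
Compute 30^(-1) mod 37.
Since 37 is prime, by Fermat 30^(-1) ≡ 30^{35} ≡ 21 mod 37. Verify: 30 × 21 = 630 ≡ 1 mod 37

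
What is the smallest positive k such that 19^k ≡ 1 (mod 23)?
Powers of 19 mod 23: 19^1≡19, 19^2≡16, 19^3≡5, 19^4≡3, 19^5≡11, 19^6≡2, 19^7≡15, 19^8≡9, 19^9≡10, 19^10≡6, 19^11≡22, 19^12≡4, 19^13≡7, 19^14≡18, 19^15≡20, 19^16≡12, 19^17≡21, 19^18≡8, 19^19≡14, 19^20≡13, 19^21≡17, 19^22≡1. ord_23(19) = 22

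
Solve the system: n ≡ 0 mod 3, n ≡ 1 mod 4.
M = 3 × 4 = 12. M₁ = 4, y₁ ≡ 1 mod 3. M₂ = 3, y₂ ≡ 3 mod 4. n = 0×4×1 + 1×3×3 ≡ 9 mod 12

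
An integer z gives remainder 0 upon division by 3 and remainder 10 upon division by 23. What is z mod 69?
M = 3 × 23 = 69. M₁ = 23, y₁ ≡ 2 mod 3. M₂ = 3, y₂ ≡ 8 mod 23. z = 0×23×2 + 10×3×8 ≡ 33 mod 69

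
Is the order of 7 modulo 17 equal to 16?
Powers of 7 mod 17: 7^1≡7, 7^2≡15, 7^3≡3, 7^4≡4, 7^5≡11, 7^6≡9, 7^7≡12, 7^8≡16, 7^9≡10, 7^10≡2, 7^11≡14, 7^12≡13, 7^13≡6, 7^14≡8, 7^15≡5, 7^16≡1. First k with 7^k≡1 is k=16. Yes, ord_17(7) = 16.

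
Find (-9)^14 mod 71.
By repeated squaring mod 71: (-9)^{1}≡62, (-9)^{2}≡10, (-9)^{4}≡29, (-9)^{8}≡60. Then (-9)^{14} = (-9)^{8+4+2} ≡ 60 × 29 × 10 ≡ 5 mod 71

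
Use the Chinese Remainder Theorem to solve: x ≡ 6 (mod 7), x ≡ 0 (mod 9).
M = 7 × 9 = 63. M₁ = 9, y₁ ≡ 4 (mod 7). M₂ = 7, y₂ ≡ 4 (mod 9). x = 6×9×4 + 0×7×4 ≡ 27 (mod 63)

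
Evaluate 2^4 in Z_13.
2^{4} = 16 ≡ 3 (mod 13)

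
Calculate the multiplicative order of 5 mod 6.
Powers of 5 mod 6: 5^1≡5, 5^2≡1. Order = 2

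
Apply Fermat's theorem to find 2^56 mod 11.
By Fermat: 2^{10} ≡ 1 mod 11. 56 = 5×10 + 6. So 2^{56} ≡ 2^{6} ≡ 9 mod 11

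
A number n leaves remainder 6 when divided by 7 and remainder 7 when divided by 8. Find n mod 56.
M = 7 × 8 = 56. M₁ = 8, y₁ ≡ 1 mod 7. M₂ = 7, y₂ ≡ 7 mod 8. n = 6×8×1 + 7×7×7 ≡ 55 mod 56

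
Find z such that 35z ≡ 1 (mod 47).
Since 47 is prime, by Fermat 35^(-1) ≡ 35^{45} ≡ 43 (mod 47). Verify: 35 × 43 = 1505 ≡ 1 (mod 47)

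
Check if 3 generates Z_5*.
ord_5(3) divides 4. For each prime q|4: 3^{2}≡4, none ≡ 1. So 3 has order 4 and is a primitive root mod 5.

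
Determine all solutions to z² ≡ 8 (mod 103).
The square roots of 8 mod 103 are 76 and 27. Verify: 76² = 5776 ≡ 8 (mod 103)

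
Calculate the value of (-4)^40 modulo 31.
Using Fermat: (-4)^{30} ≡ 1 mod 31. 40 ≡ 10 mod 30. So (-4)^{40} ≡ (-4)^{10} ≡ 1 mod 31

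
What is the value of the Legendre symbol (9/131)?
(9/131) = 9^{65} mod 131 = 1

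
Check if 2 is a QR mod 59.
By Euler's criterion: 2^{29} ≡ 58 (mod 59). Since this equals -1 (≡ 58), 2 is not a QR.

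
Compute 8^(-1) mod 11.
Since 11 is prime, by Fermat 8^(-1) ≡ 8^{9} ≡ 7 mod 11. Verify: 8 × 7 = 56 ≡ 1 mod 11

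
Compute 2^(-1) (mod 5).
Since 5 is prime, by Fermat 2^(-1) ≡ 2^{3} ≡ 3 (mod 5). Verify: 2 × 3 = 6 ≡ 1 (mod 5)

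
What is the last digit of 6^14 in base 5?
Using Fermat: 6^{4} ≡ 1 (mod 5). 14 ≡ 2 (mod 4). So 6^{14} ≡ 6^{2} ≡ 1 (mod 5)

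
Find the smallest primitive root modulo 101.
g = 2. For each prime q|100: 2^{50}≡100, 2^{20}≡95, none ≡ 1, so ord_101(2) = 100 and 2 is a primitive root.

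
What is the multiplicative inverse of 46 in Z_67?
Since 67 is prime, by Fermat 46^(-1) ≡ 46^{65} ≡ 51 mod 67. Verify: 46 × 51 = 2346 ≡ 1 mod 67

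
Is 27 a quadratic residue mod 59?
By Euler's criterion: 27^{29} ≡ 1 (mod 59). Since this equals 1, 27 is a QR.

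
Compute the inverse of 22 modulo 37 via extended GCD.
Extended GCD: 22(-5) + 37(3) = 1. So 22^(-1) ≡ -5 ≡ 32 mod 37. Verify: 22 × 32 = 704 ≡ 1 mod 37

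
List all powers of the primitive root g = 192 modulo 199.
192^1, 192^2, ..., 192^{198} mod 199: [192, 49, 55, 13, 108, 40, 118, 169, 11, 122, 141, 8, 143, 193, 42, 104, 68, 121, 148, 158, 88, 180, 133, 64, 149, 151, 137, 36, 146, 172, 189, 70, 107, 47, 69, 114, 197, 14, 101, 89, 173, 182, 119, 162, 60, 177, 154, 116, 183, 112, 12, 115, 190, 63, 156, 102, 82, 23, 38, 132, 71, 100, 96, 124, 127, 106, 54, 20, 59, 184, 105, 61, 170, 4, 171, 196, 21, 52, 34, 160, 74, 79, 44, 90, 166, 32, 174, 175, 168, 18, 73, 86, 194, 35, 153, 123, 134, 57, 198, 7, 150, 144, 186, 91, 159, 81, 30, 188, 77, 58, 191, 56, 6, 157, 95, 131, 78, 51, 41, 111, 19, 66, 135, 50, 48, 62, 163, 53, 27, 10, 129, 92, 152, 130, 85, 2, 185, 98, 110, 26, 17, 80, 37, 139, 22, 45, 83, 16, 87, 187, 84, 9, 136, 43, 97, 117, 176, 161, 67, 128, 99, 103, 75, 72, 93, 145, 179, 140, 15, 94, 138, 29, 195, 28, 3, 178, 147, 165, 39, 125, 120, 155, 109, 33, 167, 25, 24, 31, 181, 126, 113, 5, 164, 46, 76, 65, 142, 1]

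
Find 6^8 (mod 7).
Using Fermat: 6^{6} ≡ 1 (mod 7). 8 ≡ 2 (mod 6). So 6^{8} ≡ 6^{2} ≡ 1 (mod 7)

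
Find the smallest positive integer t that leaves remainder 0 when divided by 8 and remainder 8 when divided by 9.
M = 8 × 9 = 72. M₁ = 9, y₁ ≡ 1 mod 8. M₂ = 8, y₂ ≡ 8 mod 9. t = 0×9×1 + 8×8×8 ≡ 8 mod 72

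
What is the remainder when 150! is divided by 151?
By Wilson's theorem, (150)! ≡ -1 ≡ 150 mod 151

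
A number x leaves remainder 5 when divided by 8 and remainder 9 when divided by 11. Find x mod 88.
M = 8 × 11 = 88. M₁ = 11, y₁ ≡ 3 mod 8. M₂ = 8, y₂ ≡ 7 mod 11. x = 5×11×3 + 9×8×7 ≡ 53 mod 88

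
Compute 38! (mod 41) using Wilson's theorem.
(40)! = (38)! × (39) × (40) ≡ -1 (mod 41). So (38)! ≡ -1 × [(40)(39)]^(-1) ≡ 20 (mod 41)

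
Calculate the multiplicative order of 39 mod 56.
Powers of 39 mod 56: 39^1≡39, 39^2≡9, 39^3≡15, 39^4≡25, 39^5≡23, 39^6≡1. So the order of 39 is 6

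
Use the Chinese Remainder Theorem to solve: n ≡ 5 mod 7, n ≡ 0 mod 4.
M = 7 × 4 = 28. M₁ = 4, y₁ ≡ 2 mod 7. M₂ = 7, y₂ ≡ 3 mod 4. n = 5×4×2 + 0×7×3 ≡ 12 mod 28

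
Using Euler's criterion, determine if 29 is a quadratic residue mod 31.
By Euler's criterion: 29^{15} ≡ 30 mod 31. Since this equals -1 (≡ 30), 29 is not a QR.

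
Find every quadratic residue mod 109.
Quadratic residues modulo 109: {1, 3, 4, 5, 7, 9, 12, 15, 16, 20, 21, 22, 25, 26, 27, 28, 29, 31, 34, 35, 36, 38, 43, 45, 46, 48, 49, 60, 61, 63, 64, 66, 71, 73, 74, 75, 78, 80, 81, 82, 83, 84, 87, 88, 89, 93, 94, 97, 100, 102, 104, 105, 106, 108}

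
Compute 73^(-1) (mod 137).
Since 137 is prime, by Fermat 73^(-1) ≡ 73^{135} ≡ 122 (mod 137). Verify: 73 × 122 = 8906 ≡ 1 (mod 137)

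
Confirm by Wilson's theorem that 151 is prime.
(150)! mod 151 = 150. Since this equals -1 mod 151, Wilson confirms 151 is prime.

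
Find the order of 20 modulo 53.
Powers of 20 mod 53: 20^1≡20, 20^2≡29, 20^3≡50, 20^4≡46, 20^5≡19, 20^6≡9, 20^7≡21, 20^8≡49, 20^9≡26, 20^10≡43, 20^11≡12, 20^12≡28, 20^13≡30, 20^14≡17, 20^15≡22, 20^16≡16, 20^17≡2, 20^18≡40, 20^19≡5, 20^20≡47, 20^21≡39, 20^22≡38, 20^23≡18, 20^24≡42, 20^25≡45, 20^26≡52, 20^27≡33, 20^28≡24, 20^29≡3, 20^30≡7, 20^31≡34, 20^32≡44, 20^33≡32, 20^34≡4, 20^35≡27, 20^36≡10, 20^37≡41, 20^38≡25, 20^39≡23, 20^40≡36, 20^41≡31, 20^42≡37, 20^43≡51, 20^44≡13, 20^45≡48, 20^46≡6, 20^47≡14, 20^48≡15, 20^49≡35, 20^50≡11, 20^51≡8, 20^52≡1. So the order of 20 is 52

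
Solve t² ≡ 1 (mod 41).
The square roots of 1 mod 41 are 1 and 40. Verify: 1² = 1 ≡ 1 (mod 41)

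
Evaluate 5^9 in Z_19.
By repeated squaring (mod 19): 5^{1}≡5, 5^{2}≡6, 5^{4}≡17, 5^{8}≡4. Then 5^{9} = 5^{8+1} ≡ 4 × 5 ≡ 1 (mod 19)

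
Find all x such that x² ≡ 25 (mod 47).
The square roots of 25 mod 47 are 42 and 5. Verify: 42² = 1764 ≡ 25 (mod 47)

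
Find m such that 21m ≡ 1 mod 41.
Since 41 is prime, by Fermat 21^(-1) ≡ 21^{39} ≡ 2 mod 41. Verify: 21 × 2 = 42 ≡ 1 mod 41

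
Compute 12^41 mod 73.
By repeated squaring (mod 73): 12^{1}≡12, 12^{2}≡71, 12^{4}≡4, 12^{8}≡16, 12^{16}≡37, 12^{32}≡55. Then 12^{41} = 12^{32+8+1} ≡ 55 × 16 × 12 ≡ 48 (mod 73)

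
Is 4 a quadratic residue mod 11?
By Euler's criterion: 4^{5} ≡ 1 (mod 11). Since this equals 1, 4 is a QR.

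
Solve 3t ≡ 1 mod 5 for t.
Since 5 is prime, by Fermat 3^(-1) ≡ 3^{3} ≡ 2 mod 5. Verify: 3 × 2 = 6 ≡ 1 mod 5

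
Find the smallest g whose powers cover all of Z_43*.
g = 3. Powers: [3, 9, 27, 38, 28, 41, ...] generates all 42 non-zero residues.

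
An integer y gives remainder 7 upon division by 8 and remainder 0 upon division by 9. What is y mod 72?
M = 8 × 9 = 72. M₁ = 9, y₁ ≡ 1 mod 8. M₂ = 8, y₂ ≡ 8 mod 9. y = 7×9×1 + 0×8×8 ≡ 63 mod 72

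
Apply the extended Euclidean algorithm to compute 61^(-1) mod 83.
Extended GCD: 61(-34) + 83(25) = 1. So 61^(-1) ≡ -34 ≡ 49 mod 83. Verify: 61 × 49 = 2989 ≡ 1 mod 83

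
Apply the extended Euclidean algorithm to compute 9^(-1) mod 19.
Extended GCD: 9(-2) + 19(1) = 1. So 9^(-1) ≡ -2 ≡ 17 (mod 19). Verify: 9 × 17 = 153 ≡ 1 (mod 19)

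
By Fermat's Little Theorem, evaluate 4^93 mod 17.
By Fermat: 4^{16} ≡ 1 (mod 17). 93 = 5×16 + 13. So 4^{93} ≡ 4^{13} ≡ 4 (mod 17)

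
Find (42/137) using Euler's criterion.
(42/137) = 42^{68} mod 137 = -1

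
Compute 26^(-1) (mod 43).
Since 43 is prime, by Fermat 26^(-1) ≡ 26^{41} ≡ 5 (mod 43). Verify: 26 × 5 = 130 ≡ 1 (mod 43)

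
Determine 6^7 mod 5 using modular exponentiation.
Using Fermat: 6^{4} ≡ 1 (mod 5). 7 ≡ 3 (mod 4). So 6^{7} ≡ 6^{3} ≡ 1 (mod 5)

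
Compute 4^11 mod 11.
Using Fermat: 4^{10} ≡ 1 (mod 11). 11 ≡ 1 (mod 10). So 4^{11} ≡ 4^{1} ≡ 4 (mod 11)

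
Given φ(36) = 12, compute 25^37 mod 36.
By Euler: 25^{12} ≡ 1 (mod 36) since gcd(25, 36) = 1. 37 = 3×12 + 1. So 25^{37} ≡ 25^{1} ≡ 25 (mod 36)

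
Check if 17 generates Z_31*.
ord_31(17) divides 30. For each prime q|30: 17^{15}≡30, 17^{10}≡25, 17^{6}≡8, none ≡ 1. So 17 has order 30 and is a primitive root mod 31.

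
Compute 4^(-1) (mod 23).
Since 23 is prime, by Fermat 4^(-1) ≡ 4^{21} ≡ 6 (mod 23). Verify: 4 × 6 = 24 ≡ 1 (mod 23)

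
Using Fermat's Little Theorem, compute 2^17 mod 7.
By Fermat: 2^{6} ≡ 1 (mod 7). 17 = 2×6 + 5. So 2^{17} ≡ 2^{5} ≡ 4 (mod 7)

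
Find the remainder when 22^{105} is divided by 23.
By Fermat: 22^{22} ≡ 1 mod 23. 105 = 4×22 + 17. So 22^{105} ≡ 22^{17} ≡ 22 mod 23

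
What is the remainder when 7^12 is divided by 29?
By repeated squaring (mod 29): 7^{1}≡7, 7^{2}≡20, 7^{4}≡23, 7^{8}≡7. Then 7^{12} = 7^{8+4} ≡ 7 × 23 ≡ 16 (mod 29)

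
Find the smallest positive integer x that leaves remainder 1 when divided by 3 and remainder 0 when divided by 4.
M = 3 × 4 = 12. M₁ = 4, y₁ ≡ 1 mod 3. M₂ = 3, y₂ ≡ 3 mod 4. x = 1×4×1 + 0×3×3 ≡ 4 mod 12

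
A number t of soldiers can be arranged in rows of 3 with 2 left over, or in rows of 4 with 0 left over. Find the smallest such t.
M = 3 × 4 = 12. M₁ = 4, y₁ ≡ 1 mod 3. M₂ = 3, y₂ ≡ 3 mod 4. t = 2×4×1 + 0×3×3 ≡ 8 mod 12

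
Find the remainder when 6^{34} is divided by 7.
By Fermat: 6^{6} ≡ 1 mod 7. 34 = 5×6 + 4. So 6^{34} ≡ 6^{4} ≡ 1 mod 7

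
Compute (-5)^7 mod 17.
By repeated squaring (mod 17): (-5)^{1}≡12, (-5)^{2}≡8, (-5)^{4}≡13. Then (-5)^{7} = (-5)^{4+2+1} ≡ 13 × 8 × 12 ≡ 7 (mod 17)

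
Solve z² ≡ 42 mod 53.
The square roots of 42 mod 53 are 28 and 25. Verify: 28² = 784 ≡ 42 mod 53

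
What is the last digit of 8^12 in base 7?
Using Fermat: 8^{6} ≡ 1 (mod 7). 12 ≡ 0 (mod 6). So 8^{12} ≡ 8^{0} ≡ 1 (mod 7)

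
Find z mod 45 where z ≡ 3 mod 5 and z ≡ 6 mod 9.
M = 5 × 9 = 45. M₁ = 9, y₁ ≡ 4 mod 5. M₂ = 5, y₂ ≡ 2 mod 9. z = 3×9×4 + 6×5×2 ≡ 33 mod 45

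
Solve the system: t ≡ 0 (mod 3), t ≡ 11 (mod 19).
M = 3 × 19 = 57. M₁ = 19, y₁ ≡ 1 (mod 3). M₂ = 3, y₂ ≡ 13 (mod 19). t = 0×19×1 + 11×3×13 ≡ 30 (mod 57)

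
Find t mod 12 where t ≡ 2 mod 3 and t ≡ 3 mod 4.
M = 3 × 4 = 12. M₁ = 4, y₁ ≡ 1 mod 3. M₂ = 3, y₂ ≡ 3 mod 4. t = 2×4×1 + 3×3×3 ≡ 11 mod 12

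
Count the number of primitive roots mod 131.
There are φ(131-1) = φ(130) = 48 primitive roots modulo 131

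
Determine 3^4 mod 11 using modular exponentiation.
3^{4} = 81 ≡ 4 (mod 11)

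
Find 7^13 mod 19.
By repeated squaring mod 19: 7^{1}≡7, 7^{2}≡11, 7^{4}≡7, 7^{8}≡11. Then 7^{13} = 7^{8+4+1} ≡ 11 × 7 × 7 ≡ 7 mod 19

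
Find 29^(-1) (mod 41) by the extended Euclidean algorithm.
Extended GCD: 29(17) + 41(-12) = 1. So 29^(-1) ≡ 17 (mod 41). Verify: 29 × 17 = 493 ≡ 1 (mod 41)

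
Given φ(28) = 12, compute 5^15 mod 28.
By Euler: 5^{12} ≡ 1 (mod 28) since gcd(5, 28) = 1. 15 = 1×12 + 3. So 5^{15} ≡ 5^{3} ≡ 13 (mod 28)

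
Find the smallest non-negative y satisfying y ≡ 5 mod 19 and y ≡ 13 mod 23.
M = 19 × 23 = 437. M₁ = 23, y₁ ≡ 5 mod 19. M₂ = 19, y₂ ≡ 17 mod 23. y = 5×23×5 + 13×19×17 ≡ 404 mod 437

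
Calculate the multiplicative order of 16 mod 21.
Powers of 16 mod 21: 16^1≡16, 16^2≡4, 16^3≡1. So the order of 16 is 3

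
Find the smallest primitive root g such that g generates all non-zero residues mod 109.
g = 6. For each prime q|108: 6^{54}≡108, 6^{36}≡63, none ≡ 1, so ord_109(6) = 108 and 6 is a primitive root.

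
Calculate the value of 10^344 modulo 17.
Using Fermat: 10^{16} ≡ 1 mod 17. 344 ≡ 8 mod 16. So 10^{344} ≡ 10^{8} ≡ 16 mod 17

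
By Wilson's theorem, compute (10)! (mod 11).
By Wilson's theorem, (10)! ≡ -1 ≡ 10 (mod 11)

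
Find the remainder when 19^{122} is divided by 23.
By Fermat: 19^{22} ≡ 1 (mod 23). 122 = 5×22 + 12. So 19^{122} ≡ 19^{12} ≡ 4 (mod 23)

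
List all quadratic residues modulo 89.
Squares in Z_89*: {1, 2, 4, 5, 8, 9, 10, 11, 16, 17, 18, 20, 21, 22, 25, 32, 34, 36, 39, 40, 42, 44, 45, 47, 49, 50, 53, 55, 57, 64, 67, 68, 69, 71, 72, 73, 78, 79, 80, 81, 84, 85, 87, 88}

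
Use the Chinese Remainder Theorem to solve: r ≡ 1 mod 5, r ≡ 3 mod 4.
M = 5 × 4 = 20. M₁ = 4, y₁ ≡ 4 mod 5. M₂ = 5, y₂ ≡ 1 mod 4. r = 1×4×4 + 3×5×1 ≡ 11 mod 20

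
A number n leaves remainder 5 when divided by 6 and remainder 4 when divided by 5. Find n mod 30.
M = 6 × 5 = 30. M₁ = 5, y₁ ≡ 5 mod 6. M₂ = 6, y₂ ≡ 1 mod 5. n = 5×5×5 + 4×6×1 ≡ 29 mod 30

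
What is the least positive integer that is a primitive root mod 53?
g = 2. Powers: [2, 4, 8, 16, 32, 11, 22, ...] generates all 52 non-zero residues.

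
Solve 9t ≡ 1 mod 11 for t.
Since 11 is prime, by Fermat 9^(-1) ≡ 9^{9} ≡ 5 mod 11. Verify: 9 × 5 = 45 ≡ 1 mod 11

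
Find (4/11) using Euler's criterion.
(4/11) = 4^{5} mod 11 = 1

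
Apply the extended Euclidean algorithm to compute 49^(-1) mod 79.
Extended GCD: 49(-29) + 79(18) = 1. So 49^(-1) ≡ -29 ≡ 50 mod 79. Verify: 49 × 50 = 2450 ≡ 1 mod 79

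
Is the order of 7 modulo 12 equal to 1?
Powers of 7 mod 12: 7^1≡7, 7^2≡1. 7^1≡7≢1, so ord ≠ 1. No, the actual order is 2.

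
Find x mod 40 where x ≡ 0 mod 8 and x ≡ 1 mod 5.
M = 8 × 5 = 40. M₁ = 5, y₁ ≡ 5 mod 8. M₂ = 8, y₂ ≡ 2 mod 5. x = 0×5×5 + 1×8×2 ≡ 16 mod 40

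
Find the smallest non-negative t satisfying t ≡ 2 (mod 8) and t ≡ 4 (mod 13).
M = 8 × 13 = 104. M₁ = 13, y₁ ≡ 5 (mod 8). M₂ = 8, y₂ ≡ 5 (mod 13). t = 2×13×5 + 4×8×5 ≡ 82 (mod 104)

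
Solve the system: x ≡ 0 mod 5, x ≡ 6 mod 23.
M = 5 × 23 = 115. M₁ = 23, y₁ ≡ 2 mod 5. M₂ = 5, y₂ ≡ 14 mod 23. x = 0×23×2 + 6×5×14 ≡ 75 mod 115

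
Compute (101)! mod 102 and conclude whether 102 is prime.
(101)! mod 102 = 0. Since 0 ≢ -1 mod 102, 102 is not prime.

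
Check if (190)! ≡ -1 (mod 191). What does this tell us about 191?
(190)! mod 191 = 190. Since this equals -1 (mod 191), Wilson confirms 191 is prime.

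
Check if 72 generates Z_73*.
72^{2} ≡ 1 (mod 73) and 2 < 72, so ord_73(72) = 2 ≠ 72 and 72 is not a primitive root.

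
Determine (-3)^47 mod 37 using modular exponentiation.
Using Fermat: (-3)^{36} ≡ 1 mod 37. 47 ≡ 11 mod 36. So (-3)^{47} ≡ (-3)^{11} ≡ 9 mod 37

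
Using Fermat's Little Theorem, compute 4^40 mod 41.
By Fermat's Little Theorem, 4^{40} ≡ 1 (mod 41) since 41 is prime and gcd(4, 41) = 1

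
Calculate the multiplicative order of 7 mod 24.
Powers of 7 mod 24: 7^1≡7, 7^2≡1. Order = 2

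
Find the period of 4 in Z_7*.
Powers of 4 mod 7: 4^1≡4, 4^2≡2, 4^3≡1. So the order of 4 is 3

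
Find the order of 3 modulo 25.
Powers of 3 mod 25: 3^1≡3, 3^2≡9, 3^3≡2, 3^4≡6, 3^5≡18, 3^6≡4, 3^7≡12, 3^8≡11, 3^9≡8, 3^10≡24, 3^11≡22, 3^12≡16, 3^13≡23, 3^14≡19, 3^15≡7, 3^16≡21, 3^17≡13, 3^18≡14, 3^19≡17, 3^20≡1. So the order of 3 is 20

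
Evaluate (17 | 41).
(17/41) = 17^{20} mod 41 = -1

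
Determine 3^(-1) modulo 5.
Since 5 is prime, by Fermat 3^(-1) ≡ 3^{3} ≡ 2 mod 5. Verify: 3 × 2 = 6 ≡ 1 mod 5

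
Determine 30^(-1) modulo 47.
Since 47 is prime, by Fermat 30^(-1) ≡ 30^{45} ≡ 11 (mod 47). Verify: 30 × 11 = 330 ≡ 1 (mod 47)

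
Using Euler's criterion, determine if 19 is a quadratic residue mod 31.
By Euler's criterion: 19^{15} ≡ 1 (mod 31). Since this equals 1, 19 is a QR.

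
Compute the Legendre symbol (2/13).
(2/13) = 2^{6} mod 13 = -1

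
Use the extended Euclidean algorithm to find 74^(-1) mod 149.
Extended GCD: 74(-2) + 149(1) = 1. So 74^(-1) ≡ -2 ≡ 147 mod 149. Verify: 74 × 147 = 10878 ≡ 1 mod 149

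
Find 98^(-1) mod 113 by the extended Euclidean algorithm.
Extended GCD: 98(15) + 113(-13) = 1. So 98^(-1) ≡ 15 mod 113. Verify: 98 × 15 = 1470 ≡ 1 mod 113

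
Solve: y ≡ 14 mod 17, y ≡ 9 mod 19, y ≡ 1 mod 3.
M = 17 × 19 × 3 = 969. M₁ = 57, y₁ ≡ 3 mod 17. M₂ = 51, y₂ ≡ 3 mod 19. M₃ = 323, y₃ ≡ 2 mod 3. y = 14×57×3 + 9×51×3 + 1×323×2 ≡ 541 mod 969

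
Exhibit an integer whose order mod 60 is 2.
49 has order 2 mod 60 since 49^{2} ≡ 1 mod 60 and no smaller power works.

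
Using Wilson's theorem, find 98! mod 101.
(100)! = (98)! × (99) × (100) ≡ -1 mod 101. So (98)! ≡ -1 × [(100)(99)]^(-1) ≡ 50 mod 101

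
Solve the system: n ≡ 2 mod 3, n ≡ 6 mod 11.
M = 3 × 11 = 33. M₁ = 11, y₁ ≡ 2 mod 3. M₂ = 3, y₂ ≡ 4 mod 11. n = 2×11×2 + 6×3×4 ≡ 17 mod 33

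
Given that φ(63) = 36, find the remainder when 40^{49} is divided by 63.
By Euler: 40^{36} ≡ 1 mod 63 since gcd(40, 63) = 1. 49 = 1×36 + 13. So 40^{49} ≡ 40^{13} ≡ 40 mod 63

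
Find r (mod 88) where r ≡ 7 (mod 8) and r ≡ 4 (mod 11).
M = 8 × 11 = 88. M₁ = 11, y₁ ≡ 3 (mod 8). M₂ = 8, y₂ ≡ 7 (mod 11). r = 7×11×3 + 4×8×7 ≡ 15 (mod 88)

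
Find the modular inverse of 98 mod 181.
Since 181 is prime, by Fermat 98^(-1) ≡ 98^{179} ≡ 157 mod 181. Verify: 98 × 157 = 15386 ≡ 1 mod 181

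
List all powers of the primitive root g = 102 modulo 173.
102^1, 102^2, ..., 102^{172} mod 173: [102, 24, 26, 57, 105, 157, 98, 135, 103, 126, 50, 83, 162, 89, 82, 60, 65, 56, 3, 133, 72, 78, 171, 142, 125, 121, 59, 136, 32, 150, 76, 140, 94, 73, 7, 22, 168, 9, 53, 43, 61, 167, 80, 29, 17, 4, 62, 96, 104, 55, 74, 109, 46, 21, 66, 158, 27, 159, 129, 10, 155, 67, 87, 51, 12, 13, 115, 139, 165, 49, 154, 138, 63, 25, 128, 81, 131, 41, 30, 119, 28, 88, 153, 36, 39, 172, 71, 149, 147, 116, 68, 16, 75, 38, 70, 47, 123, 90, 11, 84, 91, 113, 108, 117, 170, 40, 101, 95, 2, 31, 48, 52, 114, 37, 141, 23, 97, 33, 79, 100, 166, 151, 5, 164, 120, 130, 112, 6, 93, 144, 156, 169, 111, 77, 69, 118, 99, 64, 127, 152, 107, 15, 146, 14, 44, 163, 18, 106, 86, 122, 161, 160, 58, 34, 8, 124, 19, 35, 110, 148, 45, 92, 42, 132, 143, 54, 145, 85, 20, 137, 134, 1]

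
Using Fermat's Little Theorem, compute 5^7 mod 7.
By Fermat: 5^{6} ≡ 1 (mod 7). So 5^{7} = 5^{6} · 5^{1} ≡ 5^{1} ≡ 5 (mod 7)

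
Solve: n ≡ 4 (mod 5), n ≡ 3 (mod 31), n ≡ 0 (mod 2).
M = 5 × 31 × 2 = 310. M₁ = 62, y₁ ≡ 3 (mod 5). M₂ = 10, y₂ ≡ 28 (mod 31). M₃ = 155, y₃ ≡ 1 (mod 2). n = 4×62×3 + 3×10×28 + 0×155×1 ≡ 34 (mod 310)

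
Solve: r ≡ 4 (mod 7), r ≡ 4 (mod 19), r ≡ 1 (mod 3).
M = 7 × 19 × 3 = 399. M₁ = 57, y₁ ≡ 1 (mod 7). M₂ = 21, y₂ ≡ 10 (mod 19). M₃ = 133, y₃ ≡ 1 (mod 3). r = 4×57×1 + 4×21×10 + 1×133×1 ≡ 4 (mod 399)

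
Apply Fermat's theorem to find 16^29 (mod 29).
By Fermat: 16^{28} ≡ 1 (mod 29). So 16^{29} = 16^{28} · 16^{1} ≡ 16^{1} ≡ 16 (mod 29)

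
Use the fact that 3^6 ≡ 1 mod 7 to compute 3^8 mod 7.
By Fermat: 3^{6} ≡ 1 mod 7. So 3^{8} = 3^{6} · 3^{2} ≡ 3^{2} ≡ 2 mod 7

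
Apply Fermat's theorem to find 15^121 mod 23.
By Fermat: 15^{22} ≡ 1 mod 23. 121 = 5×22 + 11. So 15^{121} ≡ 15^{11} ≡ 22 mod 23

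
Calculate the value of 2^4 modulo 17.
2^{4} = 16 ≡ 16 (mod 17)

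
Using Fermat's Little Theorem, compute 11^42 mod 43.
By Fermat's Little Theorem, 11^{42} ≡ 1 mod 43 since 43 is prime and gcd(11, 43) = 1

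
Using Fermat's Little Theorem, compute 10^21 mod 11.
By Fermat: 10^{10} ≡ 1 mod 11. 21 = 2×10 + 1. So 10^{21} ≡ 10^{1} ≡ 10 mod 11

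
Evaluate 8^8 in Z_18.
By repeated squaring mod 18: 8^{1}≡8, 8^{2}≡10, 8^{4}≡10, 8^{8}≡10. So 8^{8} ≡ 10 mod 18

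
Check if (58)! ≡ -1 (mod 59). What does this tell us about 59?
(58)! mod 59 = 58. Since this equals -1 (mod 59), Wilson confirms 59 is prime.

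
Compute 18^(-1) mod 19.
Since 19 is prime, by Fermat 18^(-1) ≡ 18^{17} ≡ 18 mod 19. Verify: 18 × 18 = 324 ≡ 1 mod 19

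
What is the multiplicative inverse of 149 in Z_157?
Since 157 is prime, by Fermat 149^(-1) ≡ 149^{155} ≡ 98 mod 157. Verify: 149 × 98 = 14602 ≡ 1 mod 157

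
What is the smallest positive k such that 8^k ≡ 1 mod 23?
Powers of 8 mod 23: 8^1≡8, 8^2≡18, 8^3≡6, 8^4≡2, 8^5≡16, 8^6≡13, 8^7≡12, 8^8≡4, 8^9≡9, 8^10≡3, 8^11≡1. ord_23(8) = 11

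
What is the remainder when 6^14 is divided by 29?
By repeated squaring mod 29: 6^{1}≡6, 6^{2}≡7, 6^{4}≡20, 6^{8}≡23. Then 6^{14} = 6^{8+4+2} ≡ 23 × 20 × 7 ≡ 1 mod 29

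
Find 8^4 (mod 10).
8^{4} = 4096 ≡ 6 (mod 10)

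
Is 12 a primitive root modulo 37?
12^{9} ≡ 1 mod 37 and 9 < 36, so ord_37(12) = 9 ≠ 36 and 12 is not a primitive root.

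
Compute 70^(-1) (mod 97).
Since 97 is prime, by Fermat 70^(-1) ≡ 70^{95} ≡ 79 (mod 97). Verify: 70 × 79 = 5530 ≡ 1 (mod 97)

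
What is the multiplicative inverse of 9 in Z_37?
Since 37 is prime, by Fermat 9^(-1) ≡ 9^{35} ≡ 33 mod 37. Verify: 9 × 33 = 297 ≡ 1 mod 37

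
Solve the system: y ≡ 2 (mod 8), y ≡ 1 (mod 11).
M = 8 × 11 = 88. M₁ = 11, y₁ ≡ 3 (mod 8). M₂ = 8, y₂ ≡ 7 (mod 11). y = 2×11×3 + 1×8×7 ≡ 34 (mod 88)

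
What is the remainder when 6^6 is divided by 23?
By repeated squaring (mod 23): 6^{1}≡6, 6^{2}≡13, 6^{4}≡8. Then 6^{6} = 6^{4+2} ≡ 8 × 13 ≡ 12 (mod 23)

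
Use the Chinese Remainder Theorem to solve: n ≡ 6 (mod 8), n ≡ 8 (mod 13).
M = 8 × 13 = 104. M₁ = 13, y₁ ≡ 5 (mod 8). M₂ = 8, y₂ ≡ 5 (mod 13). n = 6×13×5 + 8×8×5 ≡ 86 (mod 104)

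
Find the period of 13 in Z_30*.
Powers of 13 mod 30: 13^1≡13, 13^2≡19, 13^3≡7, 13^4≡1. ord_30(13) = 4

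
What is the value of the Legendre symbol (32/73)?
(32/73) = 32^{36} mod 73 = 1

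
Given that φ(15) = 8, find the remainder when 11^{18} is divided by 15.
By Euler: 11^{8} ≡ 1 mod 15 since gcd(11, 15) = 1. 18 = 2×8 + 2. So 11^{18} ≡ 11^{2} ≡ 1 mod 15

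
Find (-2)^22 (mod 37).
By repeated squaring (mod 37): (-2)^{1}≡35, (-2)^{2}≡4, (-2)^{4}≡16, (-2)^{8}≡34, (-2)^{16}≡9. Then (-2)^{22} = (-2)^{16+4+2} ≡ 9 × 16 × 4 ≡ 21 (mod 37)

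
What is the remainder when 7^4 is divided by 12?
7^{4} = 2401 ≡ 1 (mod 12)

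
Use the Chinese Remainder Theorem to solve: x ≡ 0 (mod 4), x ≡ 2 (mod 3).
M = 4 × 3 = 12. M₁ = 3, y₁ ≡ 3 (mod 4). M₂ = 4, y₂ ≡ 1 (mod 3). x = 0×3×3 + 2×4×1 ≡ 8 (mod 12)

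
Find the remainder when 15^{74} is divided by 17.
By Fermat: 15^{16} ≡ 1 (mod 17). 74 = 4×16 + 10. So 15^{74} ≡ 15^{10} ≡ 4 (mod 17)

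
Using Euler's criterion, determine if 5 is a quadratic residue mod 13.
By Euler's criterion: 5^{6} ≡ 12 mod 13. Since this equals -1 (≡ 12), 5 is not a QR.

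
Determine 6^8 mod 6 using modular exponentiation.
By repeated squaring (mod 6): 6^{1}≡0, 6^{2}≡0, 6^{4}≡0, 6^{8}≡0. So 6^{8} ≡ 0 (mod 6)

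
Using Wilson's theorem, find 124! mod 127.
(126)! = (124)! × (125) × (126) ≡ -1 (mod 127). So (124)! ≡ -1 × [(126)(125)]^(-1) ≡ 63 (mod 127)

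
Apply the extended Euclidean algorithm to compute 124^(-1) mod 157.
Extended GCD: 124(19) + 157(-15) = 1. So 124^(-1) ≡ 19 mod 157. Verify: 124 × 19 = 2356 ≡ 1 mod 157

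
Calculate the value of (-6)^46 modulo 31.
Using Fermat: (-6)^{30} ≡ 1 (mod 31). 46 ≡ 16 (mod 30). So (-6)^{46} ≡ (-6)^{16} ≡ 25 (mod 31)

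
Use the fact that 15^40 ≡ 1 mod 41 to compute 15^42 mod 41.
By Fermat: 15^{40} ≡ 1 mod 41. So 15^{42} = 15^{40} · 15^{2} ≡ 15^{2} ≡ 20 mod 41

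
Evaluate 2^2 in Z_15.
2^{2} = 4 ≡ 4 (mod 15)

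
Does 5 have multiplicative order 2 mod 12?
Powers of 5 mod 12: 5^1≡5, 5^2≡1. First k with 5^k≡1 is k=2. Yes, ord_12(5) = 2.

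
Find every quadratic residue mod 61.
Quadratic residues modulo 61: {1, 3, 4, 5, 9, 12, 13, 14, 15, 16, 19, 20, 22, 25, 27, 34, 36, 39, 41, 42, 45, 46, 47, 48, 49, 52, 56, 57, 58, 60}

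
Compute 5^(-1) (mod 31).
Since 31 is prime, by Fermat 5^(-1) ≡ 5^{29} ≡ 25 (mod 31). Verify: 5 × 25 = 125 ≡ 1 (mod 31)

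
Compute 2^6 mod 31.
By repeated squaring (mod 31): 2^{1}≡2, 2^{2}≡4, 2^{4}≡16. Then 2^{6} = 2^{4+2} ≡ 16 × 4 ≡ 2 (mod 31)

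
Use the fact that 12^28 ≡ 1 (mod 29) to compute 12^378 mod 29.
By Fermat: 12^{28} ≡ 1 (mod 29). 378 ≡ 14 (mod 28). So 12^{378} ≡ 12^{14} ≡ 28 (mod 29)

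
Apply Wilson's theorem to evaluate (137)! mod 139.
(138)! = (137)! × (138) ≡ -1 mod 139. So (137)! ≡ -1 × (138)^(-1) ≡ (-1)×(-1) = 1 mod 139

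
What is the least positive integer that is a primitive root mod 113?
g = 3. For each prime q|112: 3^{56}≡112, 3^{16}≡49, none ≡ 1, so ord_113(3) = 112 and 3 is a primitive root.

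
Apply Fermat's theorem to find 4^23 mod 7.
By Fermat: 4^{6} ≡ 1 mod 7. 23 = 3×6 + 5. So 4^{23} ≡ 4^{5} ≡ 2 mod 7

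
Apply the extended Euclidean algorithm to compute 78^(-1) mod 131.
Extended GCD: 78(42) + 131(-25) = 1. So 78^(-1) ≡ 42 (mod 131). Verify: 78 × 42 = 3276 ≡ 1 (mod 131)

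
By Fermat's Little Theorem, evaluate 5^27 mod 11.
By Fermat: 5^{10} ≡ 1 mod 11. 27 = 2×10 + 7. So 5^{27} ≡ 5^{7} ≡ 3 mod 11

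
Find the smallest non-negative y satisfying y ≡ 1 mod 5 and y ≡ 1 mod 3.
M = 5 × 3 = 15. M₁ = 3, y₁ ≡ 2 mod 5. M₂ = 5, y₂ ≡ 2 mod 3. y = 1×3×2 + 1×5×2 ≡ 1 mod 15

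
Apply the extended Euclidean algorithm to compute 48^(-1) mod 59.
Extended GCD: 48(16) + 59(-13) = 1. So 48^(-1) ≡ 16 mod 59. Verify: 48 × 16 = 768 ≡ 1 mod 59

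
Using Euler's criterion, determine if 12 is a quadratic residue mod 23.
By Euler's criterion: 12^{11} ≡ 1 (mod 23). Since this equals 1, 12 is a QR.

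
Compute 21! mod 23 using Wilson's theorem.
(22)! = (21)! × (22) ≡ -1 mod 23. So (21)! ≡ -1 × (22)^(-1) ≡ (-1)×(-1) = 1 mod 23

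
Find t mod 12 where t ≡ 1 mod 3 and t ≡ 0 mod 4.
M = 3 × 4 = 12. M₁ = 4, y₁ ≡ 1 mod 3. M₂ = 3, y₂ ≡ 3 mod 4. t = 1×4×1 + 0×3×3 ≡ 4 mod 12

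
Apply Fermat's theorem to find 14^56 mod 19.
By Fermat: 14^{18} ≡ 1 mod 19. 56 = 3×18 + 2. So 14^{56} ≡ 14^{2} ≡ 6 mod 19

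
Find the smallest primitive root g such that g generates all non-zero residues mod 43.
g = 3. Powers: [3, 9, 27, 38, 28, 41, 37, 25, 32, ...] generates all 42 non-zero residues.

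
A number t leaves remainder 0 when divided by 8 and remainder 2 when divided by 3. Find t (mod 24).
M = 8 × 3 = 24. M₁ = 3, y₁ ≡ 3 (mod 8). M₂ = 8, y₂ ≡ 2 (mod 3). t = 0×3×3 + 2×8×2 ≡ 8 (mod 24)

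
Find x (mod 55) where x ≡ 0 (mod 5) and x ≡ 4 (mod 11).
M = 5 × 11 = 55. M₁ = 11, y₁ ≡ 1 (mod 5). M₂ = 5, y₂ ≡ 9 (mod 11). x = 0×11×1 + 4×5×9 ≡ 15 (mod 55)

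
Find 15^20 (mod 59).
By repeated squaring (mod 59): 15^{1}≡15, 15^{2}≡48, 15^{4}≡3, 15^{8}≡9, 15^{16}≡22. Then 15^{20} = 15^{16+4} ≡ 22 × 3 ≡ 7 (mod 59)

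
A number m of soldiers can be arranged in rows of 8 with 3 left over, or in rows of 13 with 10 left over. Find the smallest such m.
M = 8 × 13 = 104. M₁ = 13, y₁ ≡ 5 mod 8. M₂ = 8, y₂ ≡ 5 mod 13. m = 3×13×5 + 10×8×5 ≡ 75 mod 104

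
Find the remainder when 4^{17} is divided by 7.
By Fermat: 4^{6} ≡ 1 mod 7. 17 = 2×6 + 5. So 4^{17} ≡ 4^{5} ≡ 2 mod 7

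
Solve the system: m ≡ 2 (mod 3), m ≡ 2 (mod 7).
M = 3 × 7 = 21. M₁ = 7, y₁ ≡ 1 (mod 3). M₂ = 3, y₂ ≡ 5 (mod 7). m = 2×7×1 + 2×3×5 ≡ 2 (mod 21)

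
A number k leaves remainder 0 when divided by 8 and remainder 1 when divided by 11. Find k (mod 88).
M = 8 × 11 = 88. M₁ = 11, y₁ ≡ 3 (mod 8). M₂ = 8, y₂ ≡ 7 (mod 11). k = 0×11×3 + 1×8×7 ≡ 56 (mod 88)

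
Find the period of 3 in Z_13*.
Powers of 3 mod 13: 3^1≡3, 3^2≡9, 3^3≡1. Order = 3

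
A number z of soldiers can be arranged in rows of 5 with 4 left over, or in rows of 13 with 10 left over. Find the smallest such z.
M = 5 × 13 = 65. M₁ = 13, y₁ ≡ 2 (mod 5). M₂ = 5, y₂ ≡ 8 (mod 13). z = 4×13×2 + 10×5×8 ≡ 49 (mod 65)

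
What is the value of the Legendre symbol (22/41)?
(22/41) = 22^{20} mod 41 = -1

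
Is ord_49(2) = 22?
Powers of 2 mod 49: 2^1≡2, 2^2≡4, 2^3≡8, 2^4≡16, 2^5≡32, 2^6≡15, 2^7≡30, 2^8≡11, 2^9≡22, 2^10≡44, 2^11≡39, 2^12≡29, 2^13≡9, 2^14≡18, 2^15≡36, 2^16≡23, 2^17≡46, 2^18≡43, 2^19≡37, 2^20≡25, 2^21≡1. Already 2^21≡1, so the order is 21 < 22. No, the actual order is 21.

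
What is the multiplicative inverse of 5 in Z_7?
Since 7 is prime, by Fermat 5^(-1) ≡ 5^{5} ≡ 3 mod 7. Verify: 5 × 3 = 15 ≡ 1 mod 7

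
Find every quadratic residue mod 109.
Quadratic residues modulo 109: {1, 3, 4, 5, 7, 9, 12, 15, 16, 20, 21, 22, 25, 26, 27, 28, 29, 31, 34, 35, 36, 38, 43, 45, 46, 48, 49, 60, 61, 63, 64, 66, 71, 73, 74, 75, 78, 80, 81, 82, 83, 84, 87, 88, 89, 93, 94, 97, 100, 102, 104, 105, 106, 108}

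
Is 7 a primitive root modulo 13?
ord_13(7) divides 12. For each prime q|12: 7^{6}≡12, 7^{4}≡9, none ≡ 1. So 7 has order 12 and is a primitive root mod 13.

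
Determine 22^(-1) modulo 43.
Since 43 is prime, by Fermat 22^(-1) ≡ 22^{41} ≡ 2 mod 43. Verify: 22 × 2 = 44 ≡ 1 mod 43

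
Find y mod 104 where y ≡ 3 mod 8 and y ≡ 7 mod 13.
M = 8 × 13 = 104. M₁ = 13, y₁ ≡ 5 mod 8. M₂ = 8, y₂ ≡ 5 mod 13. y = 3×13×5 + 7×8×5 ≡ 59 mod 104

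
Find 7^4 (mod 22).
7^{4} = 2401 ≡ 3 (mod 22)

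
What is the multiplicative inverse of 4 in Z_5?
Since 5 is prime, by Fermat 4^(-1) ≡ 4^{3} ≡ 4 mod 5. Verify: 4 × 4 = 16 ≡ 1 mod 5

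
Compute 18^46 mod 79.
By repeated squaring (mod 79): 18^{1}≡18, 18^{2}≡8, 18^{4}≡64, 18^{8}≡67, 18^{16}≡65, 18^{32}≡38. Then 18^{46} = 18^{32+8+4+2} ≡ 38 × 67 × 64 × 8 ≡ 52 (mod 79)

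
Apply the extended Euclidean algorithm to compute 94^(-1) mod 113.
Extended GCD: 94(-6) + 113(5) = 1. So 94^(-1) ≡ -6 ≡ 107 (mod 113). Verify: 94 × 107 = 10058 ≡ 1 (mod 113)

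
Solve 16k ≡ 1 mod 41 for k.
Since 41 is prime, by Fermat 16^(-1) ≡ 16^{39} ≡ 18 mod 41. Verify: 16 × 18 = 288 ≡ 1 mod 41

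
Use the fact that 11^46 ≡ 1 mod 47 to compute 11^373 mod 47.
By Fermat: 11^{46} ≡ 1 mod 47. 373 ≡ 5 mod 46. So 11^{373} ≡ 11^{5} ≡ 29 mod 47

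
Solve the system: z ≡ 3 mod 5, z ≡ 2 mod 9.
M = 5 × 9 = 45. M₁ = 9, y₁ ≡ 4 mod 5. M₂ = 5, y₂ ≡ 2 mod 9. z = 3×9×4 + 2×5×2 ≡ 38 mod 45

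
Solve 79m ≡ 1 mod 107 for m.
Since 107 is prime, by Fermat 79^(-1) ≡ 79^{105} ≡ 42 mod 107. Verify: 79 × 42 = 3318 ≡ 1 mod 107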